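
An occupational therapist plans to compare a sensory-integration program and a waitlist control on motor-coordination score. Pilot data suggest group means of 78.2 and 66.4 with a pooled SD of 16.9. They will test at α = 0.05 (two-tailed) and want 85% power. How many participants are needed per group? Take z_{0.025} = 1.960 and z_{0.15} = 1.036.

Cohen's d = |M₁ − M₂| / SD_pooled = |78.2 − 66.4| / 16.9 = 11.8 / 16.9 = 0.698.
For two independent groups with equal n: n = 2·((z_{α/2} + z_β) / d)².
z_{α/2} + z_β = 1.960 + 1.036 = 2.996.
n = 2 × (2.996 / 0.698)² = 2 × 4.292² = 2 × 18.42 = 36.8.
Round up to the next whole participant.

n = 37 per group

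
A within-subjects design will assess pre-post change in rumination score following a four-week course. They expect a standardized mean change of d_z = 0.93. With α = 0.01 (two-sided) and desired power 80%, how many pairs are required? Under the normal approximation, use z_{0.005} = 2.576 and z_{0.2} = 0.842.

For a paired (one-sample on differences) test: n = ((z_{α/2} + z_β) / d)².
z_{α/2} + z_β = 2.576 + 0.842 = 3.418.
n = (3.418 / 0.93)² = 3.675² = 13.51.
Round up.

n = 14 pairs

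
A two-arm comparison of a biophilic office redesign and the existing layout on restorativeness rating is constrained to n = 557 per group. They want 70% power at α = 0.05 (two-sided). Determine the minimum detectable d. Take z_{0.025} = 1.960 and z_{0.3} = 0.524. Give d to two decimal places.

d_min ≈ 0.15

For two independent groups of n = 557 each: d_min = (z_{α/2} + z_β)·√(2/n).
z-sum = 1.960 + 0.524 = 2.484.
d_min = 2.484 × √(2/557) = 2.484 × 0.0599 = 0.149.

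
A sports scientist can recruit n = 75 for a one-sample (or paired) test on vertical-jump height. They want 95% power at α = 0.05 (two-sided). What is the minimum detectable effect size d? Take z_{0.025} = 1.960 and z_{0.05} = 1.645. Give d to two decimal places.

d_min ≈ 0.42

For a single sample (or paired design) of n = 75: d_min = (z_{α/2} + z_β)/√n.
z-sum = 1.960 + 1.645 = 3.605.
d_min = 3.605 / √75 = 3.605 / 8.660 = 0.416.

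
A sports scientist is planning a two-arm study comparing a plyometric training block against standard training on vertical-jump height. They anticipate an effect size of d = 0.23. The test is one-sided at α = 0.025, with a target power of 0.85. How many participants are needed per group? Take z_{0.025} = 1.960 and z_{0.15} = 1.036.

n = 340 per group

For two independent groups with equal n: n = 2·((z_{α} + z_β) / d)².
z_{α} + z_β = 1.960 + 1.036 = 2.996.
n = 2 × (2.996 / 0.23)² = 2 × 13.026² = 2 × 169.68 = 339.4.
Round up to the next whole participant.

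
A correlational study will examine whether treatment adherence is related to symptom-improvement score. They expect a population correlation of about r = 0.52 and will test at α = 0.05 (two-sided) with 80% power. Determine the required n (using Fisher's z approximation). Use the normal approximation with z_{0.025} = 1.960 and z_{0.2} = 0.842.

n = 27

Fisher's z: C = ½·ln((1+r)/(1−r)) = ½·ln(3.1667) = 0.5763.
n = ((z_{α/2} + z_β)/C)² + 3.
(1.960 + 0.842) / 0.5763 = 2.802 / 0.5763 = 4.862.
n = 4.862² + 3 = 23.64 + 3 = 26.6.
Round up.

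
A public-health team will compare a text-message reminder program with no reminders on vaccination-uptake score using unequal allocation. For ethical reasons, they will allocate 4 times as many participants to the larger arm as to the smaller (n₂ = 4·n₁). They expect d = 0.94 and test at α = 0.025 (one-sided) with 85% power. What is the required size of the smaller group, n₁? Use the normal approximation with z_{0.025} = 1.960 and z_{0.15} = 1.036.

With allocation ratio k = n₂/n₁ = 4, Var(x̄₁−x̄₂) = σ²(1/n₁ + 1/(k·n₁)) = σ²·(k+1)/(k·n₁).
So n₁ = (1 + 1/k)·((z_{α} + z_β)/d)² = 1.250 × (2.996/0.94)².
n₁ = 1.250 × 10.16 = 12.7.
Round up: n₁ = 13, giving n₂ = 4 × 13 = 52.

n₁ = 13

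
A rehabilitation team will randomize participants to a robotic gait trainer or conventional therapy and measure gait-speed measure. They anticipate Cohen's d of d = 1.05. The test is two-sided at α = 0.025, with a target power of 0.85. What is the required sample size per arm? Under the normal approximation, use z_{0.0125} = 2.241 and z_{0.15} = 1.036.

For two independent groups with equal n: n = 2·((z_{α/2} + z_β) / d)².
z_{α/2} + z_β = 2.241 + 1.036 = 3.277.
n = 2 × (3.277 / 1.05)² = 2 × 3.121² = 2 × 9.74 = 19.5.
Round up to the next whole participant.

n = 20 per group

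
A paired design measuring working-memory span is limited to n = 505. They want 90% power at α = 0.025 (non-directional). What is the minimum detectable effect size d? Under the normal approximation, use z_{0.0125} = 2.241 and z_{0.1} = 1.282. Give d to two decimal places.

For a single sample (or paired design) of n = 505: d_min = (z_{α/2} + z_β)/√n.
z-sum = 2.241 + 1.282 = 3.523.
d_min = 3.523 / √505 = 3.523 / 22.472 = 0.157.

d_min ≈ 0.16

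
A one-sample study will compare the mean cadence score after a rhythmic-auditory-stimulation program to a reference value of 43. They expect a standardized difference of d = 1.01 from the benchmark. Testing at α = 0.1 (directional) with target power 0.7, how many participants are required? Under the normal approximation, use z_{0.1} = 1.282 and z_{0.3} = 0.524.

For a one-sample test: n = ((z_{α} + z_β) / d)².
z_{α} + z_β = 1.282 + 0.524 = 1.806.
n = (1.806 / 1.01)² = 1.788² = 3.20.
Round up.

n = 4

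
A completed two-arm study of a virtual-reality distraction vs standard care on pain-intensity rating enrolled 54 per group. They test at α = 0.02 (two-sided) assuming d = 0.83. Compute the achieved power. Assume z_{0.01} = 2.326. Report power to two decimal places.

For two equal groups, power = Φ(d·√(n/2) − z_{α/2}).
d·√(n/2) = 0.83 × √(54/2) = 0.83 × 5.196 = 4.313.
z_β = 4.313 − 2.326 = 1.987.
Power = Φ(1.987) = 0.977.

power ≈ 0.98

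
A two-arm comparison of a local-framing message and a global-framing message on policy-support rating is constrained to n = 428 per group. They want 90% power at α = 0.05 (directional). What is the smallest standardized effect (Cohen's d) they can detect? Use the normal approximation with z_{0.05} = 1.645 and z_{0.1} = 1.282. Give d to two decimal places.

d_min ≈ 0.20

For two independent groups of n = 428 each: d_min = (z_{α} + z_β)·√(2/n).
z-sum = 1.645 + 1.282 = 2.927.
d_min = 2.927 × √(2/428) = 2.927 × 0.0684 = 0.200.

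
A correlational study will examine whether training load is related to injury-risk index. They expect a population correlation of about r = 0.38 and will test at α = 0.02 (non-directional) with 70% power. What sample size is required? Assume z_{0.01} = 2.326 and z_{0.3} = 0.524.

n = 54

Fisher's z: C = ½·ln((1+r)/(1−r)) = ½·ln(2.2258) = 0.4001.
n = ((z_{α/2} + z_β)/C)² + 3.
(2.326 + 0.524) / 0.4001 = 2.850 / 0.4001 = 7.123.
n = 7.123² + 3 = 50.74 + 3 = 53.7.
Round up.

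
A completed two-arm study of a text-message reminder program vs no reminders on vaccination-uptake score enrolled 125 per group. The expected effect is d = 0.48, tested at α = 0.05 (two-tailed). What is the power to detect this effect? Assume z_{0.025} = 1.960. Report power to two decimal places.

For two equal groups, power = Φ(d·√(n/2) − z_{α/2}).
d·√(n/2) = 0.48 × √(125/2) = 0.48 × 7.906 = 3.795.
z_β = 3.795 − 1.960 = 1.835.
Power = Φ(1.835) = 0.967.

power ≈ 0.97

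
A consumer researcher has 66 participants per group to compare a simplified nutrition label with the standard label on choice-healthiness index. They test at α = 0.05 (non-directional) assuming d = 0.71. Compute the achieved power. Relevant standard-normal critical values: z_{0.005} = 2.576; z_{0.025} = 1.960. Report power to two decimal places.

power ≈ 0.98

For two equal groups, power = Φ(d·√(n/2) − z_{α/2}).
d·√(n/2) = 0.71 × √(66/2) = 0.71 × 5.745 = 4.079.
z_β = 4.079 − 1.960 = 2.119.
Power = Φ(2.119) = 0.983.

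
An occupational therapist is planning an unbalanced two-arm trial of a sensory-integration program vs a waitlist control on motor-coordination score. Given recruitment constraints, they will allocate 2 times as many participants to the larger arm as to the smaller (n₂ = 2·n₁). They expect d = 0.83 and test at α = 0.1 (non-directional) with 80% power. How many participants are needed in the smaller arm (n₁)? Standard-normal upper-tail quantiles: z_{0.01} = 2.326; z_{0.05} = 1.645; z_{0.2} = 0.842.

n₁ = 14

With allocation ratio k = n₂/n₁ = 2, Var(x̄₁−x̄₂) = σ²(1/n₁ + 1/(k·n₁)) = σ²·(k+1)/(k·n₁).
So n₁ = (1 + 1/k)·((z_{α/2} + z_β)/d)² = 1.500 × (2.487/0.83)².
n₁ = 1.500 × 8.98 = 13.5.
Round up: n₁ = 14, giving n₂ = 2 × 14 = 28.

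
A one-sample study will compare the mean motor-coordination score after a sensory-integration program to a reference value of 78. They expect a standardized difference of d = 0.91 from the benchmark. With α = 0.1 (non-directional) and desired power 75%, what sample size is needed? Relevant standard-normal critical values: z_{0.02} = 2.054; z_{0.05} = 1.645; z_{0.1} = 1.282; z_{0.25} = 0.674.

n = 7

For a one-sample test: n = ((z_{α/2} + z_β) / d)².
z_{α/2} + z_β = 1.645 + 0.674 = 2.319.
n = (2.319 / 0.91)² = 2.548² = 6.49.
Round up.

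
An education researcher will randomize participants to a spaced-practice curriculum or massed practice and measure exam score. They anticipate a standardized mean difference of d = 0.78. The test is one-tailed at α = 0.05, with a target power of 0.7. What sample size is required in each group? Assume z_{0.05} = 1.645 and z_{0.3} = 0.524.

For two independent groups with equal n: n = 2·((z_{α} + z_β) / d)².
z_{α} + z_β = 1.645 + 0.524 = 2.169.
n = 2 × (2.169 / 0.78)² = 2 × 2.781² = 2 × 7.73 = 15.5.
Round up to the next whole participant.

n = 16 per group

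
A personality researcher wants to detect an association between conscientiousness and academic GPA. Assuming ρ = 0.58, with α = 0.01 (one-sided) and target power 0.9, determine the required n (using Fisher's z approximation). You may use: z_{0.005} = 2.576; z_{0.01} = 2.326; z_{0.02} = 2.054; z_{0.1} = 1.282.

Fisher's z: C = ½·ln((1+r)/(1−r)) = ½·ln(3.7619) = 0.6625.
n = ((z_{α} + z_β)/C)² + 3.
(2.326 + 1.282) / 0.6625 = 3.608 / 0.6625 = 5.446.
n = 5.446² + 3 = 29.66 + 3 = 32.7.
Round up.

n = 33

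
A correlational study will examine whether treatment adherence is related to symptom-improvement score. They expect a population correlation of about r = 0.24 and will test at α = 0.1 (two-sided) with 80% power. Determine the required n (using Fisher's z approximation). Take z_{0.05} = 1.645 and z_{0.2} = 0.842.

n = 107

Fisher's z: C = ½·ln((1+r)/(1−r)) = ½·ln(1.6316) = 0.2448.
n = ((z_{α/2} + z_β)/C)² + 3.
(1.645 + 0.842) / 0.2448 = 2.487 / 0.2448 = 10.159.
n = 10.159² + 3 = 103.21 + 3 = 106.2.
Round up.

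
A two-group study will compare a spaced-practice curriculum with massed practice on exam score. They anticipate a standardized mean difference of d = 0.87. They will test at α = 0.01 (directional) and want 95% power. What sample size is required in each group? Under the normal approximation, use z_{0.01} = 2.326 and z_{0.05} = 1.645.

n = 42 per group

For two independent groups with equal n: n = 2·((z_{α} + z_β) / d)².
z_{α} + z_β = 2.326 + 1.645 = 3.971.
n = 2 × (3.971 / 0.87)² = 2 × 4.564² = 2 × 20.83 = 41.7.
Round up to the next whole participant.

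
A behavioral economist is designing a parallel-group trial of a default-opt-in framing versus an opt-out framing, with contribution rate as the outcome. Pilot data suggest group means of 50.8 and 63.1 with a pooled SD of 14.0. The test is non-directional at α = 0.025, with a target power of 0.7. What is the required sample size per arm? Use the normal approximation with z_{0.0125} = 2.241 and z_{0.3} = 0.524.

Cohen's d = |M₁ − M₂| / SD_pooled = |50.8 − 63.1| / 14.0 = 12.3 / 14.0 = 0.879.
For two independent groups with equal n: n = 2·((z_{α/2} + z_β) / d)².
z_{α/2} + z_β = 2.241 + 0.524 = 2.765.
n = 2 × (2.765 / 0.879)² = 2 × 3.146² = 2 × 9.89 = 19.8.
Round up to the next whole participant.

n = 20 per group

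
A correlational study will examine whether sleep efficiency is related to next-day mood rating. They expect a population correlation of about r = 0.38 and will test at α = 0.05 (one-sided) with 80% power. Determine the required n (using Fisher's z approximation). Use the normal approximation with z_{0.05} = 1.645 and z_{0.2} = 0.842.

n = 42

Fisher's z: C = ½·ln((1+r)/(1−r)) = ½·ln(2.2258) = 0.4001.
n = ((z_{α} + z_β)/C)² + 3.
(1.645 + 0.842) / 0.4001 = 2.487 / 0.4001 = 6.216.
n = 6.216² + 3 = 38.64 + 3 = 41.6.
Round up.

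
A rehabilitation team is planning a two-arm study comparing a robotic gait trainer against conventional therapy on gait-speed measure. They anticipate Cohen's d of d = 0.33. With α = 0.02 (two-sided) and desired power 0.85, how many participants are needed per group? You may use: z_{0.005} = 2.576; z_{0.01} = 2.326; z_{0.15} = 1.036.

For two independent groups with equal n: n = 2·((z_{α/2} + z_β) / d)².
z_{α/2} + z_β = 2.326 + 1.036 = 3.362.
n = 2 × (3.362 / 0.33)² = 2 × 10.188² = 2 × 103.79 = 207.6.
Round up to the next whole participant.

n = 208 per group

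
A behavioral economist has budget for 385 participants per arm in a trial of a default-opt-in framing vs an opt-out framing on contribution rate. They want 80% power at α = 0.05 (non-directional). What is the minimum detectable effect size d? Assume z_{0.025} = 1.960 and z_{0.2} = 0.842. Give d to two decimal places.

d_min ≈ 0.20

For two independent groups of n = 385 each: d_min = (z_{α/2} + z_β)·√(2/n).
z-sum = 1.960 + 0.842 = 2.802.
d_min = 2.802 × √(2/385) = 2.802 × 0.0721 = 0.202.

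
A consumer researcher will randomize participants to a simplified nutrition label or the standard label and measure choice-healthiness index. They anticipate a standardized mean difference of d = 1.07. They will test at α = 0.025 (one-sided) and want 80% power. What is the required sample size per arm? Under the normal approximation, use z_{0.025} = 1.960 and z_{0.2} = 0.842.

n = 14 per group

For two independent groups with equal n: n = 2·((z_{α} + z_β) / d)².
z_{α} + z_β = 1.960 + 0.842 = 2.802.
n = 2 × (2.802 / 1.07)² = 2 × 2.619² = 2 × 6.86 = 13.7.
Round up to the next whole participant.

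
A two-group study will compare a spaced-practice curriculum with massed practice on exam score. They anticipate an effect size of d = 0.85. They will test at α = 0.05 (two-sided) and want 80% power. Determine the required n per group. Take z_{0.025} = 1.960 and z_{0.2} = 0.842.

n = 22 per group

For two independent groups with equal n: n = 2·((z_{α/2} + z_β) / d)².
z_{α/2} + z_β = 1.960 + 0.842 = 2.802.
n = 2 × (2.802 / 0.85)² = 2 × 3.296² = 2 × 10.87 = 21.7.
Round up to the next whole participant.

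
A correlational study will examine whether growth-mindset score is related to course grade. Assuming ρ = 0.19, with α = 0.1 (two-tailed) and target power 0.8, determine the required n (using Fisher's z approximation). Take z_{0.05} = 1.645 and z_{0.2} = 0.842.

n = 171

Fisher's z: C = ½·ln((1+r)/(1−r)) = ½·ln(1.4691) = 0.1923.
n = ((z_{α/2} + z_β)/C)² + 3.
(1.645 + 0.842) / 0.1923 = 2.487 / 0.1923 = 12.933.
n = 12.933² + 3 = 167.26 + 3 = 170.3.
Round up.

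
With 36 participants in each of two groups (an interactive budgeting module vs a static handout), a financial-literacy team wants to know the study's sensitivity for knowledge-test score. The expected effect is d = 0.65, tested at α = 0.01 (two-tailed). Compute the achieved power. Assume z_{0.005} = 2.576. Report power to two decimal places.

power ≈ 0.57

For two equal groups, power = Φ(d·√(n/2) − z_{α/2}).
d·√(n/2) = 0.65 × √(36/2) = 0.65 × 4.243 = 2.758.
z_β = 2.758 − 2.576 = 0.182.
Power = Φ(0.182) = 0.572.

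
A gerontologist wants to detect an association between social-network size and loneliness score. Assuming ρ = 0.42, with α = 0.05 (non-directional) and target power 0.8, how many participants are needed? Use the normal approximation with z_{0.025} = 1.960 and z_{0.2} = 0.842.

n = 43

Fisher's z: C = ½·ln((1+r)/(1−r)) = ½·ln(2.4483) = 0.4477.
n = ((z_{α/2} + z_β)/C)² + 3.
(1.960 + 0.842) / 0.4477 = 2.802 / 0.4477 = 6.259.
n = 6.259² + 3 = 39.17 + 3 = 42.2.
Round up.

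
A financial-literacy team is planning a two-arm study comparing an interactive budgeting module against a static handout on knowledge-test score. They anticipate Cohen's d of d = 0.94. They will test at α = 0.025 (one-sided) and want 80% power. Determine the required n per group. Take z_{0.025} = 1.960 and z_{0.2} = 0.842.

For two independent groups with equal n: n = 2·((z_{α} + z_β) / d)².
z_{α} + z_β = 1.960 + 0.842 = 2.802.
n = 2 × (2.802 / 0.94)² = 2 × 2.981² = 2 × 8.89 = 17.8.
Round up to the next whole participant.

n = 18 per group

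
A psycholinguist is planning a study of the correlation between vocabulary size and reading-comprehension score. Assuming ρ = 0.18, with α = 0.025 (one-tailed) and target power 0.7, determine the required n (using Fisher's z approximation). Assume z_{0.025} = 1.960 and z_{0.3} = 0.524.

n = 190

Fisher's z: C = ½·ln((1+r)/(1−r)) = ½·ln(1.4390) = 0.1820.
n = ((z_{α} + z_β)/C)² + 3.
(1.960 + 0.524) / 0.1820 = 2.484 / 0.1820 = 13.648.
n = 13.648² + 3 = 186.28 + 3 = 189.3.
Round up.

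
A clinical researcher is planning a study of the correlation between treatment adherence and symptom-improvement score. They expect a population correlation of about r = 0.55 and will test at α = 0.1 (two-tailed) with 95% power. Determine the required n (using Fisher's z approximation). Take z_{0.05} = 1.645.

n = 32

Fisher's z: C = ½·ln((1+r)/(1−r)) = ½·ln(3.4444) = 0.6184.
n = ((z_{α/2} + z_β)/C)² + 3.
(1.645 + 1.645) / 0.6184 = 3.290 / 0.6184 = 5.320.
n = 5.320² + 3 = 28.30 + 3 = 31.3.
Round up.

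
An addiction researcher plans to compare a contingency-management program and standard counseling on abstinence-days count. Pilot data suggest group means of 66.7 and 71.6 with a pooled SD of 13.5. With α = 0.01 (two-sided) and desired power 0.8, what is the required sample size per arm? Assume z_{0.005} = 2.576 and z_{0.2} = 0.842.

n = 178 per group

Cohen's d = |M₁ − M₂| / SD_pooled = |66.7 − 71.6| / 13.5 = 4.9 / 13.5 = 0.363.
For two independent groups with equal n: n = 2·((z_{α/2} + z_β) / d)².
z_{α/2} + z_β = 2.576 + 0.842 = 3.418.
n = 2 × (3.418 / 0.363)² = 2 × 9.416² = 2 × 88.66 = 177.3.
Round up to the next whole participant.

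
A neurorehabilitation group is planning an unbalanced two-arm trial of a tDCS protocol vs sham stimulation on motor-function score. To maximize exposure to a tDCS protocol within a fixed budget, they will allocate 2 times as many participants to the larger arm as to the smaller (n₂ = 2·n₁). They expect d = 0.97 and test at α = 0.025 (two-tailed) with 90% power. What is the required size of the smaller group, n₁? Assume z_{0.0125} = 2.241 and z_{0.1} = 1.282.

With allocation ratio k = n₂/n₁ = 2, Var(x̄₁−x̄₂) = σ²(1/n₁ + 1/(k·n₁)) = σ²·(k+1)/(k·n₁).
So n₁ = (1 + 1/k)·((z_{α/2} + z_β)/d)² = 1.500 × (3.523/0.97)².
n₁ = 1.500 × 13.19 = 19.8.
Round up: n₁ = 20, giving n₂ = 2 × 20 = 40.

n₁ = 20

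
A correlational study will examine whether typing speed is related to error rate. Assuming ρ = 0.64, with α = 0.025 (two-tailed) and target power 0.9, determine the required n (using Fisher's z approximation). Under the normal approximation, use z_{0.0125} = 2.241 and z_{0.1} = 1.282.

n = 25

Fisher's z: C = ½·ln((1+r)/(1−r)) = ½·ln(4.5556) = 0.7582.
n = ((z_{α/2} + z_β)/C)² + 3.
(2.241 + 1.282) / 0.7582 = 3.523 / 0.7582 = 4.647.
n = 4.647² + 3 = 21.59 + 3 = 24.6.
Round up.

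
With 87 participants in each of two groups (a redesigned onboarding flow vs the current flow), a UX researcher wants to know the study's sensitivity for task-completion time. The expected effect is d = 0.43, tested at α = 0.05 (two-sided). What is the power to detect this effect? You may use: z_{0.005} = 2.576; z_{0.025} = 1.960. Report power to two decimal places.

power ≈ 0.81

For two equal groups, power = Φ(d·√(n/2) − z_{α/2}).
d·√(n/2) = 0.43 × √(87/2) = 0.43 × 6.595 = 2.836.
z_β = 2.836 − 1.960 = 0.876.
Power = Φ(0.876) = 0.809.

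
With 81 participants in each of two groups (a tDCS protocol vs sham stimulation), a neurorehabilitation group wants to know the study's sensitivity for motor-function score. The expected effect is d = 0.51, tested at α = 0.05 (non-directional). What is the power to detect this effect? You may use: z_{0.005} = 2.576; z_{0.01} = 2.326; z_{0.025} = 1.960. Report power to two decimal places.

For two equal groups, power = Φ(d·√(n/2) − z_{α/2}).
d·√(n/2) = 0.51 × √(81/2) = 0.51 × 6.364 = 3.246.
z_β = 3.246 − 1.960 = 1.286.
Power = Φ(1.286) = 0.901.

power ≈ 0.90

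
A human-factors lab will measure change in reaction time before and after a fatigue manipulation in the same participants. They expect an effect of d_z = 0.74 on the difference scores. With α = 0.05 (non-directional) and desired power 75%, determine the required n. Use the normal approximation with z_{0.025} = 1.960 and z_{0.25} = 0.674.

n = 13 pairs

For a paired (one-sample on differences) test: n = ((z_{α/2} + z_β) / d)².
z_{α/2} + z_β = 1.960 + 0.674 = 2.634.
n = (2.634 / 0.74)² = 3.559² = 12.67.
Round up.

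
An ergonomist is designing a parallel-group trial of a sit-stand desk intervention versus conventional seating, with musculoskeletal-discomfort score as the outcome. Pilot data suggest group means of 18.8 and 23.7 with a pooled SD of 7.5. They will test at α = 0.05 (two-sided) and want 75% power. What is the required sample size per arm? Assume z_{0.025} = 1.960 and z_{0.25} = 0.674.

n = 33 per group

Cohen's d = |M₁ − M₂| / SD_pooled = |18.8 − 23.7| / 7.5 = 4.9 / 7.5 = 0.653.
For two independent groups with equal n: n = 2·((z_{α/2} + z_β) / d)².
z_{α/2} + z_β = 1.960 + 0.674 = 2.634.
n = 2 × (2.634 / 0.653)² = 2 × 4.034² = 2 × 16.27 = 32.5.
Round up to the next whole participant.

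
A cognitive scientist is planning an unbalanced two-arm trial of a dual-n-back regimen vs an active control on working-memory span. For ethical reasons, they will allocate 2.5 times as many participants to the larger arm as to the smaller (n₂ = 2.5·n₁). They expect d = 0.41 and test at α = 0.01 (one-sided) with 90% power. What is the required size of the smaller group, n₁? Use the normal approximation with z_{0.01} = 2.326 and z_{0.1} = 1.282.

With allocation ratio k = n₂/n₁ = 2.5, Var(x̄₁−x̄₂) = σ²(1/n₁ + 1/(k·n₁)) = σ²·(k+1)/(k·n₁).
So n₁ = (1 + 1/k)·((z_{α} + z_β)/d)² = 1.400 × (3.608/0.41)².
n₁ = 1.400 × 77.44 = 108.4.
Round up: n₁ = 109, giving n₂ = ⌈2.5 × 109⌉ = ⌈272.5⌉ = 273.

n₁ = 109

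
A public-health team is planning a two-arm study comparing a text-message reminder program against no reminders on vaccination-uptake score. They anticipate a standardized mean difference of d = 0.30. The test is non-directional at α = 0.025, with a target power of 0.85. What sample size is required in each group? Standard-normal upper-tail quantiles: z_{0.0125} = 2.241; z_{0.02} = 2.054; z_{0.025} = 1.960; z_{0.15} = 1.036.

n = 239 per group

For two independent groups with equal n: n = 2·((z_{α/2} + z_β) / d)².
z_{α/2} + z_β = 2.241 + 1.036 = 3.277.
n = 2 × (3.277 / 0.30)² = 2 × 10.923² = 2 × 119.32 = 238.6.
Round up to the next whole participant.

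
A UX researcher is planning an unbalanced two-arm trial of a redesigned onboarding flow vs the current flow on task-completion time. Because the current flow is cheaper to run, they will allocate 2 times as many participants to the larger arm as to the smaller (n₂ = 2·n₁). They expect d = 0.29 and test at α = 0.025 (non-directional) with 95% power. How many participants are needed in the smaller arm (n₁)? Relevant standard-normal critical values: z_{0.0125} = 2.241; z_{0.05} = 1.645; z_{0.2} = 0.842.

n₁ = 270

With allocation ratio k = n₂/n₁ = 2, Var(x̄₁−x̄₂) = σ²(1/n₁ + 1/(k·n₁)) = σ²·(k+1)/(k·n₁).
So n₁ = (1 + 1/k)·((z_{α/2} + z_β)/d)² = 1.500 × (3.886/0.29)².
n₁ = 1.500 × 179.56 = 269.3.
Round up: n₁ = 270, giving n₂ = 2 × 270 = 540.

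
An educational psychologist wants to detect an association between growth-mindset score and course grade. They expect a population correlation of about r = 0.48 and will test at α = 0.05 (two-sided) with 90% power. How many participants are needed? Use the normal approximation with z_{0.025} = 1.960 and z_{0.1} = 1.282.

n = 42

Fisher's z: C = ½·ln((1+r)/(1−r)) = ½·ln(2.8462) = 0.5230.
n = ((z_{α/2} + z_β)/C)² + 3.
(1.960 + 1.282) / 0.5230 = 3.242 / 0.5230 = 6.199.
n = 6.199² + 3 = 38.43 + 3 = 41.4.
Round up.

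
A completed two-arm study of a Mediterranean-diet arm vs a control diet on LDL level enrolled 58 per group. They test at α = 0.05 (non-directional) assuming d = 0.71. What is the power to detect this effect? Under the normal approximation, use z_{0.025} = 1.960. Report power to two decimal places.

For two equal groups, power = Φ(d·√(n/2) − z_{α/2}).
d·√(n/2) = 0.71 × √(58/2) = 0.71 × 5.385 = 3.823.
z_β = 3.823 − 1.960 = 1.863.
Power = Φ(1.863) = 0.969.

power ≈ 0.97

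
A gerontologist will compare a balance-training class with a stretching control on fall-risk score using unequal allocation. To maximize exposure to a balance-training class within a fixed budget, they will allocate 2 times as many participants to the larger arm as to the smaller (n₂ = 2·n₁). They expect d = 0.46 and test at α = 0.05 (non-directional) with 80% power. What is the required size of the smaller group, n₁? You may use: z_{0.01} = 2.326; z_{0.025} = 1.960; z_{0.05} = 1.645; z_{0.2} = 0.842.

n₁ = 56

With allocation ratio k = n₂/n₁ = 2, Var(x̄₁−x̄₂) = σ²(1/n₁ + 1/(k·n₁)) = σ²·(k+1)/(k·n₁).
So n₁ = (1 + 1/k)·((z_{α/2} + z_β)/d)² = 1.500 × (2.802/0.46)².
n₁ = 1.500 × 37.10 = 55.7.
Round up: n₁ = 56, giving n₂ = 2 × 56 = 112.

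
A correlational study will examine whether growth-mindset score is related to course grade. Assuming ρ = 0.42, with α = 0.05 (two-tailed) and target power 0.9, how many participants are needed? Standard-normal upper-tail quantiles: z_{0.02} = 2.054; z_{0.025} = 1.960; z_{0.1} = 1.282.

n = 56

Fisher's z: C = ½·ln((1+r)/(1−r)) = ½·ln(2.4483) = 0.4477.
n = ((z_{α/2} + z_β)/C)² + 3.
(1.960 + 1.282) / 0.4477 = 3.242 / 0.4477 = 7.241.
n = 7.241² + 3 = 52.44 + 3 = 55.4.
Round up.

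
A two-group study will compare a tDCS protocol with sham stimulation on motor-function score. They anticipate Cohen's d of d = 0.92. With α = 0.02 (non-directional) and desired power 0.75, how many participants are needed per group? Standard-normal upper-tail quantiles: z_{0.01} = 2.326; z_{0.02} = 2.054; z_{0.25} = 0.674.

n = 22 per group

For two independent groups with equal n: n = 2·((z_{α/2} + z_β) / d)².
z_{α/2} + z_β = 2.326 + 0.674 = 3.000.
n = 2 × (3.000 / 0.92)² = 2 × 3.261² = 2 × 10.63 = 21.3.
Round up to the next whole participant.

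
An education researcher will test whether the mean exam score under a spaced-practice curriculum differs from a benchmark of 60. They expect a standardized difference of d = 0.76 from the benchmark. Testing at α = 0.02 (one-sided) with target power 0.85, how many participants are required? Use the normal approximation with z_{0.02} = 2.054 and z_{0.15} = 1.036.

For a one-sample test: n = ((z_{α} + z_β) / d)².
z_{α} + z_β = 2.054 + 1.036 = 3.090.
n = (3.090 / 0.76)² = 4.066² = 16.53.
Round up.

n = 17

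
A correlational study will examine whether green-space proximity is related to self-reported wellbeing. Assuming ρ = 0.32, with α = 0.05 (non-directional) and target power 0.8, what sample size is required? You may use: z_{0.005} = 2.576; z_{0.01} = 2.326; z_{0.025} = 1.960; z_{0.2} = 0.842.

Fisher's z: C = ½·ln((1+r)/(1−r)) = ½·ln(1.9412) = 0.3316.
n = ((z_{α/2} + z_β)/C)² + 3.
(1.960 + 0.842) / 0.3316 = 2.802 / 0.3316 = 8.450.
n = 8.450² + 3 = 71.40 + 3 = 74.4.
Round up.

n = 75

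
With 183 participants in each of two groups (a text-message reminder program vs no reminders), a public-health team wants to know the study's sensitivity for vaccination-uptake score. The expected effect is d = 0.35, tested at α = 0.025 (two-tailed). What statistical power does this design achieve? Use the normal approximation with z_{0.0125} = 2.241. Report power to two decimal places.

For two equal groups, power = Φ(d·√(n/2) − z_{α/2}).
d·√(n/2) = 0.35 × √(183/2) = 0.35 × 9.566 = 3.348.
z_β = 3.348 − 2.241 = 1.107.
Power = Φ(1.107) = 0.866.

power ≈ 0.87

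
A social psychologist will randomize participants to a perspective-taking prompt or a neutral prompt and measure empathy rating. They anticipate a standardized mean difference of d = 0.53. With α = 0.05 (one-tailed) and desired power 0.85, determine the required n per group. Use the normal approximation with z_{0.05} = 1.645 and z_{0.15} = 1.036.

For two independent groups with equal n: n = 2·((z_{α} + z_β) / d)².
z_{α} + z_β = 1.645 + 1.036 = 2.681.
n = 2 × (2.681 / 0.53)² = 2 × 5.058² = 2 × 25.59 = 51.2.
Round up to the next whole participant.

n = 52 per group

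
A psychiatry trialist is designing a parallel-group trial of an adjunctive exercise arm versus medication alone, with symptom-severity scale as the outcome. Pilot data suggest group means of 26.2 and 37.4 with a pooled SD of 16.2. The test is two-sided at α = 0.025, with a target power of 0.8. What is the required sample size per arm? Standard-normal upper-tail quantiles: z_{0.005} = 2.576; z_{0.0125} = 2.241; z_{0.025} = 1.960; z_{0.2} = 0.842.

n = 40 per group

Cohen's d = |M₁ − M₂| / SD_pooled = |26.2 − 37.4| / 16.2 = 11.2 / 16.2 = 0.691.
For two independent groups with equal n: n = 2·((z_{α/2} + z_β) / d)².
z_{α/2} + z_β = 2.241 + 0.842 = 3.083.
n = 2 × (3.083 / 0.691)² = 2 × 4.462² = 2 × 19.91 = 39.8.
Round up to the next whole participant.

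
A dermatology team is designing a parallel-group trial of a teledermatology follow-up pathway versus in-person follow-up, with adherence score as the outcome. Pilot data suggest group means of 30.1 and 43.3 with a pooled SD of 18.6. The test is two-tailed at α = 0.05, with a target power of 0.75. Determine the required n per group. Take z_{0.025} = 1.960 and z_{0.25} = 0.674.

n = 28 per group

Cohen's d = |M₁ − M₂| / SD_pooled = |30.1 − 43.3| / 18.6 = 13.2 / 18.6 = 0.710.
For two independent groups with equal n: n = 2·((z_{α/2} + z_β) / d)².
z_{α/2} + z_β = 1.960 + 0.674 = 2.634.
n = 2 × (2.634 / 0.710)² = 2 × 3.710² = 2 × 13.76 = 27.5.
Round up to the next whole participant.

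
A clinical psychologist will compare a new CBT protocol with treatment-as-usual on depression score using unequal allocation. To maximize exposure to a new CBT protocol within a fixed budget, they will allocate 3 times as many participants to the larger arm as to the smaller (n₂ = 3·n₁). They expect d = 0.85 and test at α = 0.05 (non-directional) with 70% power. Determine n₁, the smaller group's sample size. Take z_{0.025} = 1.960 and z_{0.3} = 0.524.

With allocation ratio k = n₂/n₁ = 3, Var(x̄₁−x̄₂) = σ²(1/n₁ + 1/(k·n₁)) = σ²·(k+1)/(k·n₁).
So n₁ = (1 + 1/k)·((z_{α/2} + z_β)/d)² = 1.333 × (2.484/0.85)².
n₁ = 1.333 × 8.54 = 11.4.
Round up: n₁ = 12, giving n₂ = 3 × 12 = 36.

n₁ = 12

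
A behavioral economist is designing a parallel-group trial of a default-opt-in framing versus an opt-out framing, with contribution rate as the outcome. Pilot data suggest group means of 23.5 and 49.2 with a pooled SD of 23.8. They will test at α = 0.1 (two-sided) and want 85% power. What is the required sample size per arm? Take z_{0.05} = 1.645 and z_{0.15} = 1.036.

n = 13 per group

Cohen's d = |M₁ − M₂| / SD_pooled = |23.5 − 49.2| / 23.8 = 25.7 / 23.8 = 1.080.
For two independent groups with equal n: n = 2·((z_{α/2} + z_β) / d)².
z_{α/2} + z_β = 1.645 + 1.036 = 2.681.
n = 2 × (2.681 / 1.080)² = 2 × 2.482² = 2 × 6.16 = 12.3.
Round up to the next whole participant.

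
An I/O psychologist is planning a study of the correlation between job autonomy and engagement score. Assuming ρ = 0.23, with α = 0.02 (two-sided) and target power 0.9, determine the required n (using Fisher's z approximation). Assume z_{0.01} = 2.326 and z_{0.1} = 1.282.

n = 241

Fisher's z: C = ½·ln((1+r)/(1−r)) = ½·ln(1.5974) = 0.2342.
n = ((z_{α/2} + z_β)/C)² + 3.
(2.326 + 1.282) / 0.2342 = 3.608 / 0.2342 = 15.406.
n = 15.406² + 3 = 237.33 + 3 = 240.3.
Round up.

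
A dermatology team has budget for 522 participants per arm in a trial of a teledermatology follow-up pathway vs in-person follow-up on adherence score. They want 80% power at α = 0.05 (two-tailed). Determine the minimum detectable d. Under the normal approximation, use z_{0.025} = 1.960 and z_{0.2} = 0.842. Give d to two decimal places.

d_min ≈ 0.17

For two independent groups of n = 522 each: d_min = (z_{α/2} + z_β)·√(2/n).
z-sum = 1.960 + 0.842 = 2.802.
d_min = 2.802 × √(2/522) = 2.802 × 0.0619 = 0.173.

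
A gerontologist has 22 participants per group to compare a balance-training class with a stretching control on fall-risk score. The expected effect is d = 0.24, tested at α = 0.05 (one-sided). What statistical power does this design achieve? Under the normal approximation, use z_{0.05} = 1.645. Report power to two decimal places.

power ≈ 0.20

For two equal groups, power = Φ(d·√(n/2) − z_{α}).
d·√(n/2) = 0.24 × √(22/2) = 0.24 × 3.317 = 0.796.
z_β = 0.796 − 1.645 = -0.849.
Power = Φ(-0.849) = 0.198.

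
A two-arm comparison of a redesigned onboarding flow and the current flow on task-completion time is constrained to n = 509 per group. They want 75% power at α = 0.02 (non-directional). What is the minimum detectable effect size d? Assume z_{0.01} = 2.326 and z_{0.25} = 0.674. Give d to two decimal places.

For two independent groups of n = 509 each: d_min = (z_{α/2} + z_β)·√(2/n).
z-sum = 2.326 + 0.674 = 3.000.
d_min = 3.000 × √(2/509) = 3.000 × 0.0627 = 0.188.

d_min ≈ 0.19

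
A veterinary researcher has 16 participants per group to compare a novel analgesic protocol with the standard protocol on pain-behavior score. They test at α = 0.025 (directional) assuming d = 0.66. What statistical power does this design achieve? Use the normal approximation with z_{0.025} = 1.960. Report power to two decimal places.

power ≈ 0.46

For two equal groups, power = Φ(d·√(n/2) − z_{α}).
d·√(n/2) = 0.66 × √(16/2) = 0.66 × 2.828 = 1.867.
z_β = 1.867 − 1.960 = -0.093.
Power = Φ(-0.093) = 0.463.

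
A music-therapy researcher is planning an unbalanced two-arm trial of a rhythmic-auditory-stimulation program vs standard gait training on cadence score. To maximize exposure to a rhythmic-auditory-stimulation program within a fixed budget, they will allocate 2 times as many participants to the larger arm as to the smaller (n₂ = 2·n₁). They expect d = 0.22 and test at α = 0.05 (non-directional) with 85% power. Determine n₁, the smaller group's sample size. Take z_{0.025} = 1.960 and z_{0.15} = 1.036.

n₁ = 279

With allocation ratio k = n₂/n₁ = 2, Var(x̄₁−x̄₂) = σ²(1/n₁ + 1/(k·n₁)) = σ²·(k+1)/(k·n₁).
So n₁ = (1 + 1/k)·((z_{α/2} + z_β)/d)² = 1.500 × (2.996/0.22)².
n₁ = 1.500 × 185.45 = 278.2.
Round up: n₁ = 279, giving n₂ = 2 × 279 = 558.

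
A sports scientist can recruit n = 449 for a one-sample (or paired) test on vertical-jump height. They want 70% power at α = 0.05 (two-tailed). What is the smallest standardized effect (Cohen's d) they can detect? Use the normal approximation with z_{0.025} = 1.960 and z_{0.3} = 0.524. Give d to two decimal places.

d_min ≈ 0.12

For a single sample (or paired design) of n = 449: d_min = (z_{α/2} + z_β)/√n.
z-sum = 1.960 + 0.524 = 2.484.
d_min = 2.484 / √449 = 2.484 / 21.190 = 0.117.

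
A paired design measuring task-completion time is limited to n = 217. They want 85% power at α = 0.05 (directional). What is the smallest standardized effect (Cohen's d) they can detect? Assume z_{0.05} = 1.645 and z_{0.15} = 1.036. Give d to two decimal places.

For a single sample (or paired design) of n = 217: d_min = (z_{α} + z_β)/√n.
z-sum = 1.645 + 1.036 = 2.681.
d_min = 2.681 / √217 = 2.681 / 14.731 = 0.182.

d_min ≈ 0.18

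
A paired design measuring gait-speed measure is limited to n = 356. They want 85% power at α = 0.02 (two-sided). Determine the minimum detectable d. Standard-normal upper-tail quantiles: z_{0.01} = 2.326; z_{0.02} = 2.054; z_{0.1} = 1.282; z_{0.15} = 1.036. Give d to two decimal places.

For a single sample (or paired design) of n = 356: d_min = (z_{α/2} + z_β)/√n.
z-sum = 2.326 + 1.036 = 3.362.
d_min = 3.362 / √356 = 3.362 / 18.868 = 0.178.

d_min ≈ 0.18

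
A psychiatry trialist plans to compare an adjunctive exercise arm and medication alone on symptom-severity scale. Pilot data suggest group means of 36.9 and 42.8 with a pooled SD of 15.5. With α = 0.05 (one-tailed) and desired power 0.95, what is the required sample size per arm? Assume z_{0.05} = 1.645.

n = 150 per group

Cohen's d = |M₁ − M₂| / SD_pooled = |36.9 − 42.8| / 15.5 = 5.9 / 15.5 = 0.381.
For two independent groups with equal n: n = 2·((z_{α} + z_β) / d)².
z_{α} + z_β = 1.645 + 1.645 = 3.290.
n = 2 × (3.290 / 0.381)² = 2 × 8.635² = 2 × 74.57 = 149.1.
Round up to the next whole participant.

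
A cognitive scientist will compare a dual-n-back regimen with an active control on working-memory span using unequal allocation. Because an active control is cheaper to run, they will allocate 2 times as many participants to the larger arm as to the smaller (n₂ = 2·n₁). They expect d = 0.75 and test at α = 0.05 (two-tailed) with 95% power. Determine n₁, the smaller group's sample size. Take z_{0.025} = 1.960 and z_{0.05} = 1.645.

With allocation ratio k = n₂/n₁ = 2, Var(x̄₁−x̄₂) = σ²(1/n₁ + 1/(k·n₁)) = σ²·(k+1)/(k·n₁).
So n₁ = (1 + 1/k)·((z_{α/2} + z_β)/d)² = 1.500 × (3.605/0.75)².
n₁ = 1.500 × 23.10 = 34.7.
Round up: n₁ = 35, giving n₂ = 2 × 35 = 70.

n₁ = 35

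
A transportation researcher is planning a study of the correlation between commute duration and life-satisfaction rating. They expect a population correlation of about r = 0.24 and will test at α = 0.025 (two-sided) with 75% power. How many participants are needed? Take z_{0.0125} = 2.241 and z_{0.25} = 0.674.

n = 145

Fisher's z: C = ½·ln((1+r)/(1−r)) = ½·ln(1.6316) = 0.2448.
n = ((z_{α/2} + z_β)/C)² + 3.
(2.241 + 0.674) / 0.2448 = 2.915 / 0.2448 = 11.908.
n = 11.908² + 3 = 141.79 + 3 = 144.8.
Round up.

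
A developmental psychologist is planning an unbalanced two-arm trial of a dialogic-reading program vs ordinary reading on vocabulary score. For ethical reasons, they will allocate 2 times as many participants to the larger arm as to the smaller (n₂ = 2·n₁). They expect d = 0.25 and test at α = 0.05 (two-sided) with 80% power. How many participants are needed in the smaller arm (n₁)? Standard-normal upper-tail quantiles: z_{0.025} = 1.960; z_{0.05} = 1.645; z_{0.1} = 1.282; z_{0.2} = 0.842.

With allocation ratio k = n₂/n₁ = 2, Var(x̄₁−x̄₂) = σ²(1/n₁ + 1/(k·n₁)) = σ²·(k+1)/(k·n₁).
So n₁ = (1 + 1/k)·((z_{α/2} + z_β)/d)² = 1.500 × (2.802/0.25)².
n₁ = 1.500 × 125.62 = 188.4.
Round up: n₁ = 189, giving n₂ = 2 × 189 = 378.

n₁ = 189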